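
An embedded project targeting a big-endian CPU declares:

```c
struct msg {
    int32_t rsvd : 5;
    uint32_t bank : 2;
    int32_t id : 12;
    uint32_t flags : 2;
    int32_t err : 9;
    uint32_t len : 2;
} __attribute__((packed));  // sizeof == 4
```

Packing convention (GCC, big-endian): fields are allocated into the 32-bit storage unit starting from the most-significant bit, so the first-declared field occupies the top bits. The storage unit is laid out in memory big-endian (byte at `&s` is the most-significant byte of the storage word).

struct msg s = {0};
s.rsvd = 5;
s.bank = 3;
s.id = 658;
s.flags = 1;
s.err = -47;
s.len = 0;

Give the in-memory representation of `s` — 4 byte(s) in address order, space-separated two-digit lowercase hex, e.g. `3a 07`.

rsvd:5 = 5 → 0x5 << 27 → word 0x28000000
bank:2 = 3 → 0x3 << 25 → word 0x2e000000
id:12 = 658 → 0x292 << 13 → word 0x2e524000
flags:2 = 1 → 0x1 << 11 → word 0x2e524800
err:9 = -47 → 0x1d1 << 2 → word 0x2e524f44
len:2 = 0 → 0x0 << 0 → word 0x2e524f44
word = 0x2e524f44 → big-endian bytes:
  [0]=0x2e  [1]=0x52  [2]=0x4f  [3]=0x44

2e 52 4f 44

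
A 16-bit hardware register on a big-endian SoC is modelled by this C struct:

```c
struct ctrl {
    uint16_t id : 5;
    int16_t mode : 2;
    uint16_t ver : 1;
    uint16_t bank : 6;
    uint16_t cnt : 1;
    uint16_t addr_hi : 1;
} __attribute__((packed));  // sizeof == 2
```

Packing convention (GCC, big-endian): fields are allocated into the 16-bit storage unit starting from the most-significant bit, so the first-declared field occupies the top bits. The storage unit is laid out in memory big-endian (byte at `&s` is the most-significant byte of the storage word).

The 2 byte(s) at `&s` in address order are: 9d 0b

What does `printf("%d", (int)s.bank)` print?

[0]=0x9d [1]=0x0b (big-endian) → word 0x9d0b
id [11+:5] = (word>>11) & 0x1f = 19
mode [9+:2] = (word>>9) & 0x3 = 2
ver [8+:1] = (word>>8) & 0x1 = 1
bank [2+:6] = (word>>2) & 0x3f = 2  ←
cnt [1+:1] = (word>>1) & 0x1 = 1
addr_hi [0+:1] = (word>>0) & 0x1 = 1

2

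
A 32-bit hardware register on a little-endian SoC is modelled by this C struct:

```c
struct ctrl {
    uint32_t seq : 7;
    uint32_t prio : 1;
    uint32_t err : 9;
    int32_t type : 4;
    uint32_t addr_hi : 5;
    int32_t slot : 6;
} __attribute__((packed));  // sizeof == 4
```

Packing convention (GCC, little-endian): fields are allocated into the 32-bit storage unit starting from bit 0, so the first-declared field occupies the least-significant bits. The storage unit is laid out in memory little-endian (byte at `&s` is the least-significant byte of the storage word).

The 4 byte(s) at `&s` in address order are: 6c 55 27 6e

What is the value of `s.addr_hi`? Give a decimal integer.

[0]=0x6c [1]=0x55 [2]=0x27 [3]=0x6e (little-endian) → word 0x6e27556c
seq [0+:7] = (word>>0) & 0x7f = 108
prio [7+:1] = (word>>7) & 0x1 = 0
err [8+:9] = (word>>8) & 0x1ff = 341
type [17+:4] = (word>>17) & 0xf = 3
addr_hi [21+:5] = (word>>21) & 0x1f = 17  ←
slot [26+:6] = (word>>26) & 0x3f = 27

17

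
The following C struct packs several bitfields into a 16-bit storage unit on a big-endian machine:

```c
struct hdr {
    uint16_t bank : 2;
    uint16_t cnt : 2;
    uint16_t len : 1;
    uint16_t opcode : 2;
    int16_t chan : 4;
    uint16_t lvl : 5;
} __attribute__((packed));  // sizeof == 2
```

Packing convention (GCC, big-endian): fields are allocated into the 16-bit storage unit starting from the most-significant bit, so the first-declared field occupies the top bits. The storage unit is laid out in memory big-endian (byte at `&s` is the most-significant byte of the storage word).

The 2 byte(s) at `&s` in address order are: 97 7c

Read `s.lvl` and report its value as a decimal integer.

28

[0]=0x97 [1]=0x7c (big-endian) → word 0x977c
bank:2 @ bit 14 → (0x977c>>14)&0x3 = 0x2
cnt:2 @ bit 12 → (0x977c>>12)&0x3 = 0x1
len:1 @ bit 11 → (0x977c>>11)&0x1 = 0x0
opcode:2 @ bit 9 → (0x977c>>9)&0x3 = 0x3
chan:4 @ bit 5 → (0x977c>>5)&0xf = 0xb
lvl:5 @ bit 0 → (0x977c>>0)&0x1f = 0x1c  ←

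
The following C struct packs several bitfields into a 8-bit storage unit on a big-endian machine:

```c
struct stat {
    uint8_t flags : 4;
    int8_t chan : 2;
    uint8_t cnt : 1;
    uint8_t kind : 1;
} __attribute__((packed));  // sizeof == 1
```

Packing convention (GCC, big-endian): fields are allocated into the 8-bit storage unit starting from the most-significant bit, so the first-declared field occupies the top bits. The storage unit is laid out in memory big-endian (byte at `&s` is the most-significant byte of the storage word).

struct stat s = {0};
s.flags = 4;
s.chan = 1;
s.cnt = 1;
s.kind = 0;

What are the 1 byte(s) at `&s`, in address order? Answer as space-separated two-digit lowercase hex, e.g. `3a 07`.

flags (4b) val=4 bits=0x4 at bit 4: 0x40
chan (2b) val=1 bits=0x1 at bit 2: 0x44
cnt (1b) val=1 bits=0x1 at bit 1: 0x46
kind (1b) val=0 bits=0x0 at bit 0: 0x46
word = 0x46 → big-endian bytes:
  [0]=0x46

46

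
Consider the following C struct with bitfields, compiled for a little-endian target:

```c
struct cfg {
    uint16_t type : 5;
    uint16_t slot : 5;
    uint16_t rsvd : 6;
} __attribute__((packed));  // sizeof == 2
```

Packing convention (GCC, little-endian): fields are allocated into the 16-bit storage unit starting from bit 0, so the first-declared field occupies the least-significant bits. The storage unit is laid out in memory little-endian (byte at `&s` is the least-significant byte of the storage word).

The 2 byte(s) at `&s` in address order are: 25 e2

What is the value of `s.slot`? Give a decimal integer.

[0]=0x25 [1]=0xe2 (little-endian) → word 0xe225
type:5 @ bit 0 → (0xe225>>0)&0x1f = 0x5
slot:5 @ bit 5 → (0xe225>>5)&0x1f = 0x11  ←
rsvd:6 @ bit 10 → (0xe225>>10)&0x3f = 0x38

17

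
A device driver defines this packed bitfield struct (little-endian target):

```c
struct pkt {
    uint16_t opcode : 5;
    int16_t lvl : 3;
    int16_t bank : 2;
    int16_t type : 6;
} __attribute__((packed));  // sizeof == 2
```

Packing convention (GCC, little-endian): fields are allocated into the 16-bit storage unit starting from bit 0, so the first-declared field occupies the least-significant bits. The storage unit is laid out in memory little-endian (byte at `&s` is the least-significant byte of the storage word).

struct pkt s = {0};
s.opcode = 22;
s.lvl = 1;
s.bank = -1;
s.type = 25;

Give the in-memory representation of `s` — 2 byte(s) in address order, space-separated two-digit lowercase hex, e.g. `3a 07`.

opcode:5 = 22 → 0x16 << 0 → word 0x0016
lvl:3 = 1 → 0x1 << 5 → word 0x0036
bank:2 = -1 → 0x3 << 8 → word 0x0336
type:6 = 25 → 0x19 << 10 → word 0x6736
word = 0x6736 → little-endian bytes:
  [0]=0x36  [1]=0x67

36 67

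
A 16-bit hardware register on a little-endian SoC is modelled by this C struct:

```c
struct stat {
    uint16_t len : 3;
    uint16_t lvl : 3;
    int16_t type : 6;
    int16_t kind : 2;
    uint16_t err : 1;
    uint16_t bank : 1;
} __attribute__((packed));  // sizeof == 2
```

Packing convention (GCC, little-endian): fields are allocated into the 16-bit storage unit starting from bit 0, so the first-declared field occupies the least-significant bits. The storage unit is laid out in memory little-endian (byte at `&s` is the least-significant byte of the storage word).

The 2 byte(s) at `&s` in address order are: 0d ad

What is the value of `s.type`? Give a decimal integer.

[0]=0x0d [1]=0xad (little-endian) → word 0xad0d
len [0+:3] = (word>>0) & 0x7 = 5
lvl [3+:3] = (word>>3) & 0x7 = 1
type [6+:6] = (word>>6) & 0x3f = 52  ←
kind [12+:2] = (word>>12) & 0x3 = 2
err [14+:1] = (word>>14) & 0x1 = 0
bank [15+:1] = (word>>15) & 0x1 = 1
type signed 6b, MSB=1: 52 - 64 = -12

-12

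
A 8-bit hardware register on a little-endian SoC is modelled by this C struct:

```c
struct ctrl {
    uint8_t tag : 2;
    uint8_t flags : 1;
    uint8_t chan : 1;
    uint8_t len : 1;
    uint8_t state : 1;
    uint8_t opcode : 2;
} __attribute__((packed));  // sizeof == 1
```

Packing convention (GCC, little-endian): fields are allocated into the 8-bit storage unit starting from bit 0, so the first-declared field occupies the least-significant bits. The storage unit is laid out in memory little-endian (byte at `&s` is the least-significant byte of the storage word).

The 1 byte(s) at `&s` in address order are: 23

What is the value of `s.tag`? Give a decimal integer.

3

[0]=0x23 (little-endian) → word 0x23
tag:2 @ bit 0 → (0x23>>0)&0x3 = 0x3  ←
flags:1 @ bit 2 → (0x23>>2)&0x1 = 0x0
chan:1 @ bit 3 → (0x23>>3)&0x1 = 0x0
len:1 @ bit 4 → (0x23>>4)&0x1 = 0x0
state:1 @ bit 5 → (0x23>>5)&0x1 = 0x1
opcode:2 @ bit 6 → (0x23>>6)&0x3 = 0x0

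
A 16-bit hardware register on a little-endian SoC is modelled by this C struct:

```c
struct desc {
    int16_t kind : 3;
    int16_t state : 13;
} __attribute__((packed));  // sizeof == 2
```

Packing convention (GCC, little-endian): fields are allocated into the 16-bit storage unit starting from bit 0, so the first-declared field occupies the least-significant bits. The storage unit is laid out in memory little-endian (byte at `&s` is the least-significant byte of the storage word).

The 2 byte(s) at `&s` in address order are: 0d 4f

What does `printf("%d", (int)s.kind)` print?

-3

[0]=0x0d [1]=0x4f (little-endian) → word 0x4f0d
kind:3 @ bit 0 → (0x4f0d>>0)&0x7 = 0x5  ←
state:13 @ bit 3 → (0x4f0d>>3)&0x1fff = 0x9e1
kind signed 3b, MSB=1: 5 - 8 = -3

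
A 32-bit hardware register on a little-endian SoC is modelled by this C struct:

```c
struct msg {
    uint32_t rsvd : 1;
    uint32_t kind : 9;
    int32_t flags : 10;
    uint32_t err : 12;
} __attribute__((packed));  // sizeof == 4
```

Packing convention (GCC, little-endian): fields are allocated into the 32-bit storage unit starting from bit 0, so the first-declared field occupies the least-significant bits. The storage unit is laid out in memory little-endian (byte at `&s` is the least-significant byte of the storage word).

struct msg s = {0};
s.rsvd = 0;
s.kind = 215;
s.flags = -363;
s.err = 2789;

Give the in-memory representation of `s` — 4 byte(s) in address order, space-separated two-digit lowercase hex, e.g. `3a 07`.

rsvd (1b) val=0 bits=0x0 at bit 0: 0x00000000
kind (9b) val=215 bits=0xd7 at bit 1: 0x000001ae
flags (10b) val=-363 bits=0x295 at bit 10: 0x000a55ae
err (12b) val=2789 bits=0xae5 at bit 20: 0xae5a55ae
word = 0xae5a55ae → little-endian bytes:
  [0]=0xae  [1]=0x55  [2]=0x5a  [3]=0xae

ae 55 5a ae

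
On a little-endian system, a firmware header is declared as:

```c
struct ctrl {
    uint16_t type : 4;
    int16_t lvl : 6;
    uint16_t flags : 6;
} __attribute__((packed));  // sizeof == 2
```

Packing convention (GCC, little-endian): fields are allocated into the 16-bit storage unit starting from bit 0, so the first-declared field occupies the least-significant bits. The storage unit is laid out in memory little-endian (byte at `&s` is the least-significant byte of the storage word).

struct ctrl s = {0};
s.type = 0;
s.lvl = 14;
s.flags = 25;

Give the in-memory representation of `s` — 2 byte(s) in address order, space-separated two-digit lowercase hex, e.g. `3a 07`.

type (4b) val=0 bits=0x0 at bit 0: 0x0000
lvl (6b) val=14 bits=0xe at bit 4: 0x00e0
flags (6b) val=25 bits=0x19 at bit 10: 0x64e0
word = 0x64e0 → little-endian bytes:
  [0]=0xe0  [1]=0x64

e0 64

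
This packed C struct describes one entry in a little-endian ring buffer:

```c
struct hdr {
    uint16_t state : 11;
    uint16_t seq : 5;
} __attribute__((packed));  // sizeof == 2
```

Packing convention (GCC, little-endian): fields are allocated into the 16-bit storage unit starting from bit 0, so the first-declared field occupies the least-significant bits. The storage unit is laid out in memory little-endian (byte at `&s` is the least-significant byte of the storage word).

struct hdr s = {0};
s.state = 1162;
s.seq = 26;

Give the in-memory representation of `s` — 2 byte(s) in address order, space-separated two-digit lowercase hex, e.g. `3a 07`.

state (11b) val=1162 bits=0x48a at bit 0: 0x048a
seq (5b) val=26 bits=0x1a at bit 11: 0xd48a
word = 0xd48a → little-endian bytes:
  [0]=0x8a  [1]=0xd4

8a d4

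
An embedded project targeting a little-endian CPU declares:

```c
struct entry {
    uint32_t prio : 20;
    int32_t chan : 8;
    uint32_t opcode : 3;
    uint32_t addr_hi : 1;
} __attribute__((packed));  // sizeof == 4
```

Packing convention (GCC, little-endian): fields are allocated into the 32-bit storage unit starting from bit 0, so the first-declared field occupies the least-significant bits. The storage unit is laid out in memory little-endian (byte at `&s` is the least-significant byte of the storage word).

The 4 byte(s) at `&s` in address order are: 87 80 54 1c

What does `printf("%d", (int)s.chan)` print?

-59

[0]=0x87 [1]=0x80 [2]=0x54 [3]=0x1c (little-endian) → word 0x1c548087
prio [0+:20] = (word>>0) & 0xfffff = 295047
chan [20+:8] = (word>>20) & 0xff = 197  ←
opcode [28+:3] = (word>>28) & 0x7 = 1
addr_hi [31+:1] = (word>>31) & 0x1 = 0
chan signed 8b, MSB=1: 197 - 256 = -59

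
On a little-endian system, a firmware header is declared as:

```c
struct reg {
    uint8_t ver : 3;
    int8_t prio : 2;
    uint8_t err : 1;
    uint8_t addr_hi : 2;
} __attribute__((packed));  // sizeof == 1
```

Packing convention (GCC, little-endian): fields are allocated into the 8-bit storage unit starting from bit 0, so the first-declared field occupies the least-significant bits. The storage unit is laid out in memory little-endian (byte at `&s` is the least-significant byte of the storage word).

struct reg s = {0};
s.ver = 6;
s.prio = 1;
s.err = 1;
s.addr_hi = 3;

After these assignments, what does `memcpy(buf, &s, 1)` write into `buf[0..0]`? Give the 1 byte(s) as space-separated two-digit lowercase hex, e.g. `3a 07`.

[0+:3] ver=6 & 0x7 = 0x6; word=0x06
[3+:2] prio=1 & 0x3 = 0x1; word=0x0e
[5+:1] err=1 & 0x1 = 0x1; word=0x2e
[6+:2] addr_hi=3 & 0x3 = 0x3; word=0xee
word = 0xee → little-endian bytes:
  [0]=0xee

ee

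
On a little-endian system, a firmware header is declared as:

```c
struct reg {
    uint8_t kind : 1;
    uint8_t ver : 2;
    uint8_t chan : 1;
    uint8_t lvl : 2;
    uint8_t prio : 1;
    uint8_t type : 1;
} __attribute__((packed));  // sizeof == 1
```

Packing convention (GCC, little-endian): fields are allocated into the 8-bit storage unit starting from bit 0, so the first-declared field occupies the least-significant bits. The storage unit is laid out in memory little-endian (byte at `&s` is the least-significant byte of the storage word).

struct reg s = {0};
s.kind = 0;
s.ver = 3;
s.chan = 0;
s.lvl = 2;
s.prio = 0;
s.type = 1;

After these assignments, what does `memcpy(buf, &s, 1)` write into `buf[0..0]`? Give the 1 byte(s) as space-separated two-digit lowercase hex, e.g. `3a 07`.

a6

kind (1b) val=0 bits=0x0 at bit 0: 0x00
ver (2b) val=3 bits=0x3 at bit 1: 0x06
chan (1b) val=0 bits=0x0 at bit 3: 0x06
lvl (2b) val=2 bits=0x2 at bit 4: 0x26
prio (1b) val=0 bits=0x0 at bit 6: 0x26
type (1b) val=1 bits=0x1 at bit 7: 0xa6
word = 0xa6 → little-endian bytes:
  [0]=0xa6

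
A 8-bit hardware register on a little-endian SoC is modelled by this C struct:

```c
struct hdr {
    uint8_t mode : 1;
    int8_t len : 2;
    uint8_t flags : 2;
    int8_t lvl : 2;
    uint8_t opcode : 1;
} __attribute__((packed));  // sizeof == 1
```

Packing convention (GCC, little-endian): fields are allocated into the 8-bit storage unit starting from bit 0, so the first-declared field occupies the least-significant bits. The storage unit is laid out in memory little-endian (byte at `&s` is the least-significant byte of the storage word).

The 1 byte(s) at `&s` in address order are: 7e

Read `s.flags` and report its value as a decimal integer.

3

[0]=0x7e (little-endian) → word 0x7e
mode:1 @ bit 0 → (0x7e>>0)&0x1 = 0x0
len:2 @ bit 1 → (0x7e>>1)&0x3 = 0x3
flags:2 @ bit 3 → (0x7e>>3)&0x3 = 0x3  ←
lvl:2 @ bit 5 → (0x7e>>5)&0x3 = 0x3
opcode:1 @ bit 7 → (0x7e>>7)&0x1 = 0x0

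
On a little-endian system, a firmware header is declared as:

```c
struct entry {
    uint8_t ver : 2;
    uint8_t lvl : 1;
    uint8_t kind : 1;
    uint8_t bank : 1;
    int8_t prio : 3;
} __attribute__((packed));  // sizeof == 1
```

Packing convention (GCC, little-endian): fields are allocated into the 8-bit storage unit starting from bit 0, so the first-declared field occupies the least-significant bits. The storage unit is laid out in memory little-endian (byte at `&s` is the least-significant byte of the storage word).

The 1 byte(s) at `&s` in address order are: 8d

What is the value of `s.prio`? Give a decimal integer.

[0]=0x8d (little-endian) → word 0x8d
ver [0+:2] = (word>>0) & 0x3 = 1
lvl [2+:1] = (word>>2) & 0x1 = 1
kind [3+:1] = (word>>3) & 0x1 = 1
bank [4+:1] = (word>>4) & 0x1 = 0
prio [5+:3] = (word>>5) & 0x7 = 4  ←
prio signed 3b, MSB=1: 4 - 8 = -4

-4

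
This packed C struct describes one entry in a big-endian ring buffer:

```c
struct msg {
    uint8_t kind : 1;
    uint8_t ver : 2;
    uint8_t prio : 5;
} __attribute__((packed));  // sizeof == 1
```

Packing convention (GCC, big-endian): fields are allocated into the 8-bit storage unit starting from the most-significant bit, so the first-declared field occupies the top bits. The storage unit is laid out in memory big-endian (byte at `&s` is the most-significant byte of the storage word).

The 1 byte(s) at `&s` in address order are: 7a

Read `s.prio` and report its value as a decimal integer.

[0]=0x7a (big-endian) → word 0x7a
kind [7+:1] = (word>>7) & 0x1 = 0
ver [5+:2] = (word>>5) & 0x3 = 3
prio [0+:5] = (word>>0) & 0x1f = 26  ←

26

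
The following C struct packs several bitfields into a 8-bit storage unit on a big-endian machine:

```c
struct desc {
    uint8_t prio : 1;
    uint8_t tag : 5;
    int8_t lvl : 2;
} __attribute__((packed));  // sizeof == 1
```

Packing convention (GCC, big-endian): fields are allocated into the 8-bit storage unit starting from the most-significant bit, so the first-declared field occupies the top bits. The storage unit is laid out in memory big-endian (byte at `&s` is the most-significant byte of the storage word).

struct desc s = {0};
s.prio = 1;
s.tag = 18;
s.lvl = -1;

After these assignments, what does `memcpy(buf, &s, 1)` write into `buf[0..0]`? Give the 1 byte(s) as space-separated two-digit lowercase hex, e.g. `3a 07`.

prio (1b) val=1 bits=0x1 at bit 7: 0x80
tag (5b) val=18 bits=0x12 at bit 2: 0xc8
lvl (2b) val=-1 bits=0x3 at bit 0: 0xcb
word = 0xcb → big-endian bytes:
  [0]=0xcb

cb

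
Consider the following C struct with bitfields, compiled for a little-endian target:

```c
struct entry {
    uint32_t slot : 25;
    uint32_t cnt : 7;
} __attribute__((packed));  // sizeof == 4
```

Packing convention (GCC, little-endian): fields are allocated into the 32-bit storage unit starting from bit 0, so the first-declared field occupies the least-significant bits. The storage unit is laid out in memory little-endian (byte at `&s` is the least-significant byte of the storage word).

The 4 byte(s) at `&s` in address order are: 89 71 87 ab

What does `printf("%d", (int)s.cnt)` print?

[0]=0x89 [1]=0x71 [2]=0x87 [3]=0xab (little-endian) → word 0xab877189
slot [0+:25] = (word>>0) & 0x1ffffff = 25653641
cnt [25+:7] = (word>>25) & 0x7f = 85  ←

85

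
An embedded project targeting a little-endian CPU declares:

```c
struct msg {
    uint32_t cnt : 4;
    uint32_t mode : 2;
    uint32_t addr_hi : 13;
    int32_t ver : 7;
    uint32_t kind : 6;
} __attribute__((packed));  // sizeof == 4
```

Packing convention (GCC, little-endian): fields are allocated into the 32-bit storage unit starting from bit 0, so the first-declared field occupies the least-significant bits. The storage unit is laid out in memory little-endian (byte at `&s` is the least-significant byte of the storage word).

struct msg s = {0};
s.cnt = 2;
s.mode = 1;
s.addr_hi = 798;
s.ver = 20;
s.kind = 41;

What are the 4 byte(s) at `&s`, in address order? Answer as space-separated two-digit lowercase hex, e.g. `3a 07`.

92 c7 a0 a4

[0+:4] cnt=2 & 0xf = 0x2; word=0x00000002
[4+:2] mode=1 & 0x3 = 0x1; word=0x00000012
[6+:13] addr_hi=798 & 0x1fff = 0x31e; word=0x0000c792
[19+:7] ver=20 & 0x7f = 0x14; word=0x00a0c792
[26+:6] kind=41 & 0x3f = 0x29; word=0xa4a0c792
word = 0xa4a0c792 → little-endian bytes:
  [0]=0x92  [1]=0xc7  [2]=0xa0  [3]=0xa4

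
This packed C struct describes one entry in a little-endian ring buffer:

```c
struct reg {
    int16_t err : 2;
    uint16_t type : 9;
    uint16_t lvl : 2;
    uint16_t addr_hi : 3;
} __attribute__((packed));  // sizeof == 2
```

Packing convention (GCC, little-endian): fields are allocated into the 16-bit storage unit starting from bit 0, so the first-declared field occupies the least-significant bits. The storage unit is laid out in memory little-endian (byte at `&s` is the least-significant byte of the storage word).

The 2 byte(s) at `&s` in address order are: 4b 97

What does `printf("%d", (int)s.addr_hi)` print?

[0]=0x4b [1]=0x97 (little-endian) → word 0x974b
err:2 @ bit 0 → (0x974b>>0)&0x3 = 0x3
type:9 @ bit 2 → (0x974b>>2)&0x1ff = 0x1d2
lvl:2 @ bit 11 → (0x974b>>11)&0x3 = 0x2
addr_hi:3 @ bit 13 → (0x974b>>13)&0x7 = 0x4  ←

4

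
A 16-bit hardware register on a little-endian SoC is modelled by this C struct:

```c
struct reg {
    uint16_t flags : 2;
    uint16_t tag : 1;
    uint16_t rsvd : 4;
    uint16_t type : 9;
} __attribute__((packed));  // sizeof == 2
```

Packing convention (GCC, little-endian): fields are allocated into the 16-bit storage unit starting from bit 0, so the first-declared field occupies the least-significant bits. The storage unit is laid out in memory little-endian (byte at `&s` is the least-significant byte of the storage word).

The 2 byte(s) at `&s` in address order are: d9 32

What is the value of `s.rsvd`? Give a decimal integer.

[0]=0xd9 [1]=0x32 (little-endian) → word 0x32d9
flags:2 @ bit 0 → (0x32d9>>0)&0x3 = 0x1
tag:1 @ bit 2 → (0x32d9>>2)&0x1 = 0x0
rsvd:4 @ bit 3 → (0x32d9>>3)&0xf = 0xb  ←
type:9 @ bit 7 → (0x32d9>>7)&0x1ff = 0x65

11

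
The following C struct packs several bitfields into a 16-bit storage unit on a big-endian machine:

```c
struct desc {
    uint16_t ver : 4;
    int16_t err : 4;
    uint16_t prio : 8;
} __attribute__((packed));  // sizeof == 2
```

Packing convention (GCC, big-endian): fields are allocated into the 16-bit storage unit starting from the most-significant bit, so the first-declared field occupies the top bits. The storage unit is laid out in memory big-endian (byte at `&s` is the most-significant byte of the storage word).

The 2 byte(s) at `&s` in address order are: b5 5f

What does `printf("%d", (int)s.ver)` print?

[0]=0xb5 [1]=0x5f (big-endian) → word 0xb55f
ver [12+:4] = (word>>12) & 0xf = 11  ←
err [8+:4] = (word>>8) & 0xf = 5
prio [0+:8] = (word>>0) & 0xff = 95

11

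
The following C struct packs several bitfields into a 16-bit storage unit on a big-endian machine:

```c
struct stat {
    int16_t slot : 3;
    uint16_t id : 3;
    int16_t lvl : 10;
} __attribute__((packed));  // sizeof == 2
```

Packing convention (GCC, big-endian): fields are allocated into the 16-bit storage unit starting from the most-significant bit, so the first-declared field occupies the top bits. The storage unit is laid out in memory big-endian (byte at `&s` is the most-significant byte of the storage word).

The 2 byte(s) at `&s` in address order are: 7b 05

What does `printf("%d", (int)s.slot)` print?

3

[0]=0x7b [1]=0x05 (big-endian) → word 0x7b05
slot [13+:3] = (word>>13) & 0x7 = 3  ←
id [10+:3] = (word>>10) & 0x7 = 6
lvl [0+:10] = (word>>0) & 0x3ff = 773
slot signed 3b, MSB=0: value = 3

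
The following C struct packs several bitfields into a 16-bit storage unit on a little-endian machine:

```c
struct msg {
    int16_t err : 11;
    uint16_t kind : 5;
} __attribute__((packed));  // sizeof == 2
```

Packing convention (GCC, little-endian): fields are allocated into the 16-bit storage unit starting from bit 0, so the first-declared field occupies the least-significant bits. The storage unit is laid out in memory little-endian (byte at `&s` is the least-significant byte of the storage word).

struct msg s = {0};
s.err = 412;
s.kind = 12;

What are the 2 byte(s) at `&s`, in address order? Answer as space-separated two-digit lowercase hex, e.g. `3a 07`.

9c 61

err (11b) val=412 bits=0x19c at bit 0: 0x019c
kind (5b) val=12 bits=0xc at bit 11: 0x619c
word = 0x619c → little-endian bytes:
  [0]=0x9c  [1]=0x61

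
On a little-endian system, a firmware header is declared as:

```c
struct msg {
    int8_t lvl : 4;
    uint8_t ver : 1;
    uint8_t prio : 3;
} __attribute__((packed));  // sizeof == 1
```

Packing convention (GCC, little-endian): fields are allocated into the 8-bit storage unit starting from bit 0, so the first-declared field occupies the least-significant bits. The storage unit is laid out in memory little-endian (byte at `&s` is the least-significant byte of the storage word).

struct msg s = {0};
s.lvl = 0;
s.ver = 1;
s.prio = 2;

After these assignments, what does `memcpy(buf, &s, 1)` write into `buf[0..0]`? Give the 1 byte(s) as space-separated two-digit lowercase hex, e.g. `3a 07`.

lvl:4 = 0 → 0x0 << 0 → word 0x00
ver:1 = 1 → 0x1 << 4 → word 0x10
prio:3 = 2 → 0x2 << 5 → word 0x50
word = 0x50 → little-endian bytes:
  [0]=0x50

50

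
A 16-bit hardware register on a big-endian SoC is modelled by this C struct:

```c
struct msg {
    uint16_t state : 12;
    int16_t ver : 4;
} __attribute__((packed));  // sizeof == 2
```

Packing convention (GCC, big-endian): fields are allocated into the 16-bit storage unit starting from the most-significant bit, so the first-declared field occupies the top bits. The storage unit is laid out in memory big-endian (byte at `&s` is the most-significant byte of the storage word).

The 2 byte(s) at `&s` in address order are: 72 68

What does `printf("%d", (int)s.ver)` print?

-8

[0]=0x72 [1]=0x68 (big-endian) → word 0x7268
state [4+:12] = (word>>4) & 0xfff = 1830
ver [0+:4] = (word>>0) & 0xf = 8  ←
ver signed 4b, MSB=1: 8 - 16 = -8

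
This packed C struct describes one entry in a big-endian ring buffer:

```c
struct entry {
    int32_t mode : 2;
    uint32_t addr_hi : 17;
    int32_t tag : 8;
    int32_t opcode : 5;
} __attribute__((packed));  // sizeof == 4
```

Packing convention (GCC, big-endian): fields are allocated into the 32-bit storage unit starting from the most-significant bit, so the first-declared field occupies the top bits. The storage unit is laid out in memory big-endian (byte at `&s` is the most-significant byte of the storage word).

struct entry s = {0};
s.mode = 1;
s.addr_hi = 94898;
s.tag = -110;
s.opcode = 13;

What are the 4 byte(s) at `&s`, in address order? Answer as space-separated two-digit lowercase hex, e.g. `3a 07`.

[30+:2] mode=1 & 0x3 = 0x1; word=0x40000000
[13+:17] addr_hi=94898 & 0x1ffff = 0x172b2; word=0x6e564000
[5+:8] tag=-110 & 0xff = 0x92; word=0x6e565240
[0+:5] opcode=13 & 0x1f = 0xd; word=0x6e56524d
word = 0x6e56524d → big-endian bytes:
  [0]=0x6e  [1]=0x56  [2]=0x52  [3]=0x4d

6e 56 52 4d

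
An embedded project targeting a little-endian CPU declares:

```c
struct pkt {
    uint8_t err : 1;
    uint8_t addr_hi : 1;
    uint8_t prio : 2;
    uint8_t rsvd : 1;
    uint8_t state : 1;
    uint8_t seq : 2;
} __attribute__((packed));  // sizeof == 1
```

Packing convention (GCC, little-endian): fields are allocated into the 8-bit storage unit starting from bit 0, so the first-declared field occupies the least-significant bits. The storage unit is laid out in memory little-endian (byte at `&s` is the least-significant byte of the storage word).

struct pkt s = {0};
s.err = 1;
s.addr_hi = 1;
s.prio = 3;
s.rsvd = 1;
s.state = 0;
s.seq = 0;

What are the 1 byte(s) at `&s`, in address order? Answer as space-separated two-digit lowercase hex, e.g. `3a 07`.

1f

err (1b) val=1 bits=0x1 at bit 0: 0x01
addr_hi (1b) val=1 bits=0x1 at bit 1: 0x03
prio (2b) val=3 bits=0x3 at bit 2: 0x0f
rsvd (1b) val=1 bits=0x1 at bit 4: 0x1f
state (1b) val=0 bits=0x0 at bit 5: 0x1f
seq (2b) val=0 bits=0x0 at bit 6: 0x1f
word = 0x1f → little-endian bytes:
  [0]=0x1f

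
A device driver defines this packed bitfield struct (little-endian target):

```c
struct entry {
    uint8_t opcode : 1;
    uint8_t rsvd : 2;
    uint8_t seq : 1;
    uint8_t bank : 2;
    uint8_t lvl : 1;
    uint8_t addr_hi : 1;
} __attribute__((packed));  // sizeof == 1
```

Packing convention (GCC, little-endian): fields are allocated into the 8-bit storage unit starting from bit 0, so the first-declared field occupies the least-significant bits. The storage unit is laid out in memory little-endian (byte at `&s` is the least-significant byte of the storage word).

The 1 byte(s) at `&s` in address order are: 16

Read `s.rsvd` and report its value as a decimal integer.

3

[0]=0x16 (little-endian) → word 0x16
opcode [0+:1] = (word>>0) & 0x1 = 0
rsvd [1+:2] = (word>>1) & 0x3 = 3  ←
seq [3+:1] = (word>>3) & 0x1 = 0
bank [4+:2] = (word>>4) & 0x3 = 1
lvl [6+:1] = (word>>6) & 0x1 = 0
addr_hi [7+:1] = (word>>7) & 0x1 = 0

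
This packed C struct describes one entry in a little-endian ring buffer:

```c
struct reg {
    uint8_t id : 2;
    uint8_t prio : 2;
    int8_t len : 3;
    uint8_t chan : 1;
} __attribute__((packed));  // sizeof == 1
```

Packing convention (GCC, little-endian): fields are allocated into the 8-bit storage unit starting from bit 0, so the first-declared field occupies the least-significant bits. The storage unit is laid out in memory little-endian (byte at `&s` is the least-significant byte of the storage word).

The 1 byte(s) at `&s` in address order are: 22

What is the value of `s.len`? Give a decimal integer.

[0]=0x22 (little-endian) → word 0x22
id:2 @ bit 0 → (0x22>>0)&0x3 = 0x2
prio:2 @ bit 2 → (0x22>>2)&0x3 = 0x0
len:3 @ bit 4 → (0x22>>4)&0x7 = 0x2  ←
chan:1 @ bit 7 → (0x22>>7)&0x1 = 0x0
len signed 3b, MSB=0: value = 2

2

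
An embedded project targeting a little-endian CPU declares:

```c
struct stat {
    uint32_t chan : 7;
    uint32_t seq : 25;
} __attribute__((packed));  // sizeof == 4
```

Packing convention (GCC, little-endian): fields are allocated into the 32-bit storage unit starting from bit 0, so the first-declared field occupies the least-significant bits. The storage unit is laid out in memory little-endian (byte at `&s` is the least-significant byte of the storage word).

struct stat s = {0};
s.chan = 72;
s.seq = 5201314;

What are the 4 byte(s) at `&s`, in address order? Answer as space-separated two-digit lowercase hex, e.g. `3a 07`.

[0+:7] chan=72 & 0x7f = 0x48; word=0x00000048
[7+:25] seq=5201314 & 0x1ffffff = 0x4f5da2; word=0x27aed148
word = 0x27aed148 → little-endian bytes:
  [0]=0x48  [1]=0xd1  [2]=0xae  [3]=0x27

48 d1 ae 27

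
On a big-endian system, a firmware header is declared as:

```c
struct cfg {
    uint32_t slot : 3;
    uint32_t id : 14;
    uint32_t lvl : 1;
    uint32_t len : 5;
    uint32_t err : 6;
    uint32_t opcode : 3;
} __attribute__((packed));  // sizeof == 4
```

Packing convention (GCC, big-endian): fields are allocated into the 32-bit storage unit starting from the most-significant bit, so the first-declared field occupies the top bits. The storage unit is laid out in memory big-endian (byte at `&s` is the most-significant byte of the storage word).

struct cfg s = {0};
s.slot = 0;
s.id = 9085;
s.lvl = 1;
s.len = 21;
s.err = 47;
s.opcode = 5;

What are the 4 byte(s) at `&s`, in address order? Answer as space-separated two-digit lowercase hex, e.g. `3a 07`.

11 be eb 7d

slot:3 = 0 → 0x0 << 29 → word 0x00000000
id:14 = 9085 → 0x237d << 15 → word 0x11be8000
lvl:1 = 1 → 0x1 << 14 → word 0x11bec000
len:5 = 21 → 0x15 << 9 → word 0x11beea00
err:6 = 47 → 0x2f << 3 → word 0x11beeb78
opcode:3 = 5 → 0x5 << 0 → word 0x11beeb7d
word = 0x11beeb7d → big-endian bytes:
  [0]=0x11  [1]=0xbe  [2]=0xeb  [3]=0x7d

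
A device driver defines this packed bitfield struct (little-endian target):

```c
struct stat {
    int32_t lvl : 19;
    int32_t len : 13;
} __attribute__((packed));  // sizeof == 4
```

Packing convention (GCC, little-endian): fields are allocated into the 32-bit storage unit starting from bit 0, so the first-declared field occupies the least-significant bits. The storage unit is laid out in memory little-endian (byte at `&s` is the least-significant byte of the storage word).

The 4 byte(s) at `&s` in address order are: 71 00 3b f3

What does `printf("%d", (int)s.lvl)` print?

[0]=0x71 [1]=0x00 [2]=0x3b [3]=0xf3 (little-endian) → word 0xf33b0071
lvl [0+:19] = (word>>0) & 0x7ffff = 196721  ←
len [19+:13] = (word>>19) & 0x1fff = 7783
lvl signed 19b, MSB=0: value = 196721

196721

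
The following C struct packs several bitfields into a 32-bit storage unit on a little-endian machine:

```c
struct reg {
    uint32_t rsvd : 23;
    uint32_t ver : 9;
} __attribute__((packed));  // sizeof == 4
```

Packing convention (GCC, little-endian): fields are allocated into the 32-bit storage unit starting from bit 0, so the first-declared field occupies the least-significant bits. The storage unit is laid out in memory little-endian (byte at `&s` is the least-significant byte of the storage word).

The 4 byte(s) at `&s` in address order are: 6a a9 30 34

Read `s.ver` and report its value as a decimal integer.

[0]=0x6a [1]=0xa9 [2]=0x30 [3]=0x34 (little-endian) → word 0x3430a96a
rsvd:23 @ bit 0 → (0x3430a96a>>0)&0x7fffff = 0x30a96a
ver:9 @ bit 23 → (0x3430a96a>>23)&0x1ff = 0x68  ←

104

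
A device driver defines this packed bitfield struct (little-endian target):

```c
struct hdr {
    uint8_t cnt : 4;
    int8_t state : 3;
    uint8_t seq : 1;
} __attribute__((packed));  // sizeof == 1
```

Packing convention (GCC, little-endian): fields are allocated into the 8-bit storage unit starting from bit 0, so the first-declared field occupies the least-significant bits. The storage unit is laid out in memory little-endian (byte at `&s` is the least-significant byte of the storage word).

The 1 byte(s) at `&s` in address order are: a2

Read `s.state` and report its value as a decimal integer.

[0]=0xa2 (little-endian) → word 0xa2
cnt [0+:4] = (word>>0) & 0xf = 2
state [4+:3] = (word>>4) & 0x7 = 2  ←
seq [7+:1] = (word>>7) & 0x1 = 1
state signed 3b, MSB=0: value = 2

2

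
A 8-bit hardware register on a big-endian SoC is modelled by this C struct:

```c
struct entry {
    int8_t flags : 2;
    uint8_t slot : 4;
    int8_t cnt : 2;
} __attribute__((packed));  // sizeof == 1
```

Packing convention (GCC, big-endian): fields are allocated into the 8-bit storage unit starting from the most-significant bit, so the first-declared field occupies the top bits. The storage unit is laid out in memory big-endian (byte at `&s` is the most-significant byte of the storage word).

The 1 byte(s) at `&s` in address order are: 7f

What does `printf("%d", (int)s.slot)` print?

[0]=0x7f (big-endian) → word 0x7f
flags:2 @ bit 6 → (0x7f>>6)&0x3 = 0x1
slot:4 @ bit 2 → (0x7f>>2)&0xf = 0xf  ←
cnt:2 @ bit 0 → (0x7f>>0)&0x3 = 0x3

15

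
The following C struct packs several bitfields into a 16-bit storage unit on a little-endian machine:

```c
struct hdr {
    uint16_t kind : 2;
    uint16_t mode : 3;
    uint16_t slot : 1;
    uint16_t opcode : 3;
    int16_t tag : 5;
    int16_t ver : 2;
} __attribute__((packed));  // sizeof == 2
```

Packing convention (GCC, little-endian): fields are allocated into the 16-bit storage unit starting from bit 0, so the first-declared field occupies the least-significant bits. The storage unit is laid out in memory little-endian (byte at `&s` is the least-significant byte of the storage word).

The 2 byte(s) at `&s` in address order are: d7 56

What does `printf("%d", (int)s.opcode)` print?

3

[0]=0xd7 [1]=0x56 (little-endian) → word 0x56d7
kind [0+:2] = (word>>0) & 0x3 = 3
mode [2+:3] = (word>>2) & 0x7 = 5
slot [5+:1] = (word>>5) & 0x1 = 0
opcode [6+:3] = (word>>6) & 0x7 = 3  ←
tag [9+:5] = (word>>9) & 0x1f = 11
ver [14+:2] = (word>>14) & 0x3 = 1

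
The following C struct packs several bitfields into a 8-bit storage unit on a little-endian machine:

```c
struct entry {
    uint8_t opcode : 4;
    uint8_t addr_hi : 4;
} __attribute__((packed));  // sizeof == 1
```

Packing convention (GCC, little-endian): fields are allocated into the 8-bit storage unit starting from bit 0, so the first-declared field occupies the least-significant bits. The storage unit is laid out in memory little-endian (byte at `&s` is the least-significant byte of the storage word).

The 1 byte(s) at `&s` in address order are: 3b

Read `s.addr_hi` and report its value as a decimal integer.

[0]=0x3b (little-endian) → word 0x3b
opcode [0+:4] = (word>>0) & 0xf = 11
addr_hi [4+:4] = (word>>4) & 0xf = 3  ←

3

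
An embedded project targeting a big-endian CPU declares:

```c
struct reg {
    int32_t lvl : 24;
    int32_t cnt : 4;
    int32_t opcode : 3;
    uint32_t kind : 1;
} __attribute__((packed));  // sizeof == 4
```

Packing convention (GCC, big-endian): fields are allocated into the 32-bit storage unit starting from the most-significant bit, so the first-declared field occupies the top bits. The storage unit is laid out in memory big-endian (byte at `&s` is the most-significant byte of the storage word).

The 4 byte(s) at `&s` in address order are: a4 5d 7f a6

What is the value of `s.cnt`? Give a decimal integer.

[0]=0xa4 [1]=0x5d [2]=0x7f [3]=0xa6 (big-endian) → word 0xa45d7fa6
lvl [8+:24] = (word>>8) & 0xffffff = 10771839
cnt [4+:4] = (word>>4) & 0xf = 10  ←
opcode [1+:3] = (word>>1) & 0x7 = 3
kind [0+:1] = (word>>0) & 0x1 = 0
cnt signed 4b, MSB=1: 10 - 16 = -6

-6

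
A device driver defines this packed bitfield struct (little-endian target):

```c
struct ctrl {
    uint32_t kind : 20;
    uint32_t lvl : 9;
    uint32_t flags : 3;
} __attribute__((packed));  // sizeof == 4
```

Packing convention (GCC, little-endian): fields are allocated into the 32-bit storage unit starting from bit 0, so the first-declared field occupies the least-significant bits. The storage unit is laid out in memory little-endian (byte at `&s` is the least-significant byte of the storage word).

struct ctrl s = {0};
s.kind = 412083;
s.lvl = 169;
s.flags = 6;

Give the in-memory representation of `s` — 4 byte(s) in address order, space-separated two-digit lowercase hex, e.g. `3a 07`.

b3 49 96 ca

kind:20 = 412083 → 0x649b3 << 0 → word 0x000649b3
lvl:9 = 169 → 0xa9 << 20 → word 0x0a9649b3
flags:3 = 6 → 0x6 << 29 → word 0xca9649b3
word = 0xca9649b3 → little-endian bytes:
  [0]=0xb3  [1]=0x49  [2]=0x96  [3]=0xca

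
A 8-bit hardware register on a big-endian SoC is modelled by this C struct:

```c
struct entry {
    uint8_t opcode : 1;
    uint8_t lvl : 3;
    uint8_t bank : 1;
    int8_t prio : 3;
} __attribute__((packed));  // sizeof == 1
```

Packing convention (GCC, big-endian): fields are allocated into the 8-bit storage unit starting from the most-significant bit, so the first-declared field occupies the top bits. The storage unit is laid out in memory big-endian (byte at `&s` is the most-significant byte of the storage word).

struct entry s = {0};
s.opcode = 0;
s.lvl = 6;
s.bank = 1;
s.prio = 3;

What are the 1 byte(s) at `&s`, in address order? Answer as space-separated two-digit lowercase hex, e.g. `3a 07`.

6b

[7+:1] opcode=0 & 0x1 = 0x0; word=0x00
[4+:3] lvl=6 & 0x7 = 0x6; word=0x60
[3+:1] bank=1 & 0x1 = 0x1; word=0x68
[0+:3] prio=3 & 0x7 = 0x3; word=0x6b
word = 0x6b → big-endian bytes:
  [0]=0x6b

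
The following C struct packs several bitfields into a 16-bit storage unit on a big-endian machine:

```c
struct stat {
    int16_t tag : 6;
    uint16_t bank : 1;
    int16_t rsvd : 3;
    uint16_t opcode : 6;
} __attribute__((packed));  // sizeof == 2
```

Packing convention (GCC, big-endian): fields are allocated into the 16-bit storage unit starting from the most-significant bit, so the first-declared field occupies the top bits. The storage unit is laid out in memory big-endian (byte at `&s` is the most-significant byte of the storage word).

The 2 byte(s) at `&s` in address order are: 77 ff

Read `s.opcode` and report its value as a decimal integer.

63

[0]=0x77 [1]=0xff (big-endian) → word 0x77ff
tag:6 @ bit 10 → (0x77ff>>10)&0x3f = 0x1d
bank:1 @ bit 9 → (0x77ff>>9)&0x1 = 0x1
rsvd:3 @ bit 6 → (0x77ff>>6)&0x7 = 0x7
opcode:6 @ bit 0 → (0x77ff>>0)&0x3f = 0x3f  ←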